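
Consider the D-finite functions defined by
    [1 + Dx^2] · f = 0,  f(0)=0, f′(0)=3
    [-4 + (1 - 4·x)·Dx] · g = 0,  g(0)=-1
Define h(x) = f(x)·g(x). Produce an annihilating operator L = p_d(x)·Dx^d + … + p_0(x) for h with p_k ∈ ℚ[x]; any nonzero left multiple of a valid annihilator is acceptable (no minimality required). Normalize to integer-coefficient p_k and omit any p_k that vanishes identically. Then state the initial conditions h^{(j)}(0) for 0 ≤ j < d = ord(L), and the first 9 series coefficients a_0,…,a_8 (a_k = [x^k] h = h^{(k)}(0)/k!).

f: a_k = 0, 3, 0, -1/2, 0, 1/40, 0, -1/1680, 0, …
g: a_k = -1, -4, -16, -64, -256, -1024, -4096, -16384, -65536, …
L₀ := L_f ⊗_s L_g (sym. prod.), ord ≤ 2.
L = (-1 + 4·x) + 8·Dx + (-1 + 4·x)·Dx^2  (order 2).
h: a_k = 0, -3, -12, -95/2, -190, -30401/40, -30401/10, -20429471/1680, -20429471/420, …
ICs: h(0) = 0, h′(0) = -3.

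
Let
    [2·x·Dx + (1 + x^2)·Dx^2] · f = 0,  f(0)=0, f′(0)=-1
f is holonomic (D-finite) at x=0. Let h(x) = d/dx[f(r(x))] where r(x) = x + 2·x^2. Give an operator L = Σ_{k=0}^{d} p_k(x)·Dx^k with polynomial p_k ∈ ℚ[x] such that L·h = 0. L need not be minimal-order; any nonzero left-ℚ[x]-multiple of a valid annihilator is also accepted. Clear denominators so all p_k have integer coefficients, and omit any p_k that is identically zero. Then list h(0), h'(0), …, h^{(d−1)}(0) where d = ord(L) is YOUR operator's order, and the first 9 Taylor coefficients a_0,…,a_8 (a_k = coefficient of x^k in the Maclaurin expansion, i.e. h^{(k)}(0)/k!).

L = (-4 + 2·x + 16·x^2 + 48·x^3 + 48·x^4) + (1 + 4·x + x^2 + 8·x^3 + 20·x^4 + 16·x^5)·Dx  (order 1).
h: a_k = -1, -4, 1, 8, 19, 4, -55, -112, -37, …
ICs: h(0) = -1.

f: a_k = 0, -1, 0, 1/3, 0, -1/5, 0, 1/7, 0, …
h₀=f(r): pull back L_f along r ⇒ L₀.
h=h₀': d/dx-closure on L₀ ⇒ L.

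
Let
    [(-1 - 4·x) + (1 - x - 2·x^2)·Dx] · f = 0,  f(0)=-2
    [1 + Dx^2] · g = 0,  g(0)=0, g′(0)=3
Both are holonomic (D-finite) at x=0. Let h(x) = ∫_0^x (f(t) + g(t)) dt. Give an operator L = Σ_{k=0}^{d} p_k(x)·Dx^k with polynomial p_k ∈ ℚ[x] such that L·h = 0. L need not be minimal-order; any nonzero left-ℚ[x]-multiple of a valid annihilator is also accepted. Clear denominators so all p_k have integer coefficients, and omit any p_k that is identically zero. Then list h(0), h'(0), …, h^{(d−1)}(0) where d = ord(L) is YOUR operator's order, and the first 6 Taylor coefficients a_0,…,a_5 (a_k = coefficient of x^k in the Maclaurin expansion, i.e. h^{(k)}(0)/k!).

L = (31 + 146·x + 133·x^2 + 184·x^3 + 20·x^4 + 16·x^5)·Dx + (-7 - 3·x + 3·x^2 + 37·x^3 + 42·x^4 + 12·x^5 + 8·x^6)·Dx^2 + (31 + 146·x + 133·x^2 + 184·x^3 + 20·x^4 + 16·x^5)·Dx^3 + (-7 - 3·x + 3·x^2 + 37·x^3 + 42·x^4 + 12·x^5 + 8·x^6)·Dx^4  (order 4).
h: a_k = 0, -2, 1/2, -2, -21/8, -22/5, …
ICs: h(0) = 0, h′(0) = -2, h′′(0) = 1, h′′′(0) = -12.

f: a_k = -2, -2, -6, -10, -22, -42, …
g: a_k = 0, 3, 0, -1/2, 0, 1/40, …
h₀=f+g: left-lcm gives L₀, ord ≤ 3.
h=∫h₀ ⇒ L = L₀·Dx.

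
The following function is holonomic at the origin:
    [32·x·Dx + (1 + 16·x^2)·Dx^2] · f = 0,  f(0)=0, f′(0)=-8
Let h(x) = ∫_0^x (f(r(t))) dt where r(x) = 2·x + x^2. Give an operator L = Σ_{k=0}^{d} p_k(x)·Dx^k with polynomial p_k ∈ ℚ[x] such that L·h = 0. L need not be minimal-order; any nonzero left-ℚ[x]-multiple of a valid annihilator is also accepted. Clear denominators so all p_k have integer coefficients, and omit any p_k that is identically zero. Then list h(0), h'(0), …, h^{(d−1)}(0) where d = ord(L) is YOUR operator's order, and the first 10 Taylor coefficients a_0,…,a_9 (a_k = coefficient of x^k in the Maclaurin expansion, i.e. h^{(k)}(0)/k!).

L = (-1 + 128·x + 256·x^2 + 192·x^3 + 48·x^4)·Dx^2 + (1 + x + 64·x^2 + 128·x^3 + 80·x^4 + 16·x^5)·Dx^3  (order 3).
h: a_k = 0, 0, -8, -8/3, 256/3, 512/5, -32128/15, -98176/21, 495616/7, 2080768/9, …
ICs: h(0) = 0, h′(0) = 0, h′′(0) = -16.

f: a_k = 0, -8, 0, 128/3, 0, -2048/5, 0, 32768/7, 0, -524288/9, …
Substitute x→r, Dx→(1/r')Dx; clear ⇒ L₀.
Integrate: L := L₀·Dx.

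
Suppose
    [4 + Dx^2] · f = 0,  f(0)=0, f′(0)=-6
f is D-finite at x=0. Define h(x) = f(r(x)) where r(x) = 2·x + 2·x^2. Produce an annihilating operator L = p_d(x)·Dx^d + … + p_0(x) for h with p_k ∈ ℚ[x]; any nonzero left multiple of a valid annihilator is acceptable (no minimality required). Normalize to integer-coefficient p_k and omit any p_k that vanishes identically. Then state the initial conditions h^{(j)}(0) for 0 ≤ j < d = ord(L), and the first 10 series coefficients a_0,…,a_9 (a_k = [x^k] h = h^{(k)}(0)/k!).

L = (16 + 96·x + 192·x^2 + 128·x^3) - 2·Dx + (1 + 2·x)·Dx^2  (order 2).
h: a_k = 0, -12, -12, 32, 96, 352/5, -96, -25856/105, -2816/15, 70528/945, …
ICs: h(0) = 0, h′(0) = -12.

f: a_k = 0, -6, 0, 4, 0, -4/5, 0, 8/105, 0, -4/945, …
Change of var in L_f (x↦r) gives L₀.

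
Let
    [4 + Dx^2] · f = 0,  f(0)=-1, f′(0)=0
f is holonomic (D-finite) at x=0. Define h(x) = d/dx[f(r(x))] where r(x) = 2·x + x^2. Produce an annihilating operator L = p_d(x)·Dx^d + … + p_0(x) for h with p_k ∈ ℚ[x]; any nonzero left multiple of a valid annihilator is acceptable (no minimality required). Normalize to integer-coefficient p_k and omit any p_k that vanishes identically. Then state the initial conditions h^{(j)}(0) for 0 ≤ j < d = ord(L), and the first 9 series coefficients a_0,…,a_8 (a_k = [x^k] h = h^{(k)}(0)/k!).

L = (19 + 64·x + 96·x^2 + 64·x^3 + 16·x^4) + (-3 - 3·x)·Dx + (1 + 2·x + x^2)·Dx^2  (order 2).
h: a_k = 0, 16, 24, -104/3, -320/3, -928/15, 1232/15, 47984/315, 2432/35, …
ICs: h(0) = 0, h′(0) = 16.

f: a_k = -1, 0, 2, 0, -2/3, 0, 4/45, 0, -2/315, …
L₀ from L_f via x↦r, Dx↦r'^{-1}Dx.
h=h₀': d/dx-closure on L₀ ⇒ L.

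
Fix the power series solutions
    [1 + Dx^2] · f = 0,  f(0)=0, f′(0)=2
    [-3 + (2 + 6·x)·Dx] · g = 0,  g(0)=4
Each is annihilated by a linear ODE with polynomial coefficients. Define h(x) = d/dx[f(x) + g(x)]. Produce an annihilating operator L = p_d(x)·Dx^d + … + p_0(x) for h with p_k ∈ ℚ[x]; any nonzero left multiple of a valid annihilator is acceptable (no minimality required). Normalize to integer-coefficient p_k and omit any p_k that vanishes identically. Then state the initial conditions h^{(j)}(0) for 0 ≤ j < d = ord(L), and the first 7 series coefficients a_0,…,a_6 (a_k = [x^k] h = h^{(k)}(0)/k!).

L = (-417 - 72·x - 108·x^2) + (-62 - 234·x - 216·x^2 - 216·x^3)·Dx + (-417 - 72·x - 108·x^2)·Dx^2 + (-62 - 234·x - 216·x^2 - 216·x^3)·Dx^3  (order 3).
h: a_k = 8, -9, 77/4, -405/8, 25531/192, -45927/128, 22733801/23040, …
ICs: h(0) = 8, h′(0) = -9, h′′(0) = 77/2.

f: a_k = 0, 2, 0, -1/3, 0, 1/60, 0, …
g: a_k = 4, 6, -9/2, 27/4, -405/32, 1701/64, -15309/256, …
f+g: L₀ = lclm(L_f,L_g), ord ≤ 2+1.
h=h₀': d/dx-closure on L₀ ⇒ L.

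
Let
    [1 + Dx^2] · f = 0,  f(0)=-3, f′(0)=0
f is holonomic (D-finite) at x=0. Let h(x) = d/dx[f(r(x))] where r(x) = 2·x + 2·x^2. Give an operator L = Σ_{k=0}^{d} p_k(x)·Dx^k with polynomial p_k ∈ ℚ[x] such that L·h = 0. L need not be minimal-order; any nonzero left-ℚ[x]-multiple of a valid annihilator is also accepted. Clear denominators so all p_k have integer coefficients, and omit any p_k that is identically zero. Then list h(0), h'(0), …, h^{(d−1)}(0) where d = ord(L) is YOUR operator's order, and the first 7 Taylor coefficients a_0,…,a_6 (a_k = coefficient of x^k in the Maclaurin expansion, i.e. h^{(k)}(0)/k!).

f: a_k = -3, 0, 3/2, 0, -1/8, 0, 1/240, …
L₀ from L_f via x↦r, Dx↦r'^{-1}Dx.
h=h₀': d/dx-closure on L₀ ⇒ L.
L = (16 + 32·x + 96·x^2 + 128·x^3 + 64·x^4) + (-6 - 12·x)·Dx + (1 + 4·x + 4·x^2)·Dx^2  (order 2).
h: a_k = 0, 12, 36, 16, -40, -352/5, -224/5, …
ICs: h(0) = 0, h′(0) = 12.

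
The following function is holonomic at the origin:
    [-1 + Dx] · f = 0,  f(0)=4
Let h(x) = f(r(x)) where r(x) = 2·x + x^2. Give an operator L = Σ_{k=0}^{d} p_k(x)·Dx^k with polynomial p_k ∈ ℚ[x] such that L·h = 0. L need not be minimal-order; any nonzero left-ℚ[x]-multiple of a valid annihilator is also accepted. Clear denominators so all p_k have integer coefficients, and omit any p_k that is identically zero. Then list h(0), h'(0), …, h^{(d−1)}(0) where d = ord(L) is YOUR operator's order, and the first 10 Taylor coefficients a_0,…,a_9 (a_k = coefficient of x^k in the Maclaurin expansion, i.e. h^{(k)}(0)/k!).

L = (-2 - 2·x) + Dx  (order 1).
h: a_k = 4, 8, 12, 40/3, 38/3, 52/5, 346/45, 1628/315, 45/14, 5281/2835, …
ICs: h(0) = 4.

f: a_k = 4, 4, 2, 2/3, 1/6, 1/30, 1/180, 1/1260, 1/10080, 1/90720, …
Change of var in L_f (x↦r) gives L₀.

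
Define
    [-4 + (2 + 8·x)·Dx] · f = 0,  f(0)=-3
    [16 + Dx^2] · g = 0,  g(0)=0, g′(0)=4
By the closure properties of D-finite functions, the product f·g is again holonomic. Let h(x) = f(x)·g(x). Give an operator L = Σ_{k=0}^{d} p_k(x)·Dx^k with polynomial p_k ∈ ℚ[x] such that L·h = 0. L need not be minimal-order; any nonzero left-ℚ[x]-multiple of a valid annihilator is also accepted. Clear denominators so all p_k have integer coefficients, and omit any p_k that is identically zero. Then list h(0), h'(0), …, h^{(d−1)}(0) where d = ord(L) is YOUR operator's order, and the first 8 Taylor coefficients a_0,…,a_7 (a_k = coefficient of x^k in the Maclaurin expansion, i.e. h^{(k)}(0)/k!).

L = (28 + 128·x + 256·x^2) + (-4 - 16·x)·Dx + (1 + 8·x + 16·x^2)·Dx^2  (order 2).
h: a_k = 0, -12, -24, 56, 16, 152/5, -1296/5, 15728/21, …
ICs: h(0) = 0, h′(0) = -12.

f: a_k = -3, -6, 6, -12, 30, -84, 252, -792, …
g: a_k = 0, 4, 0, -32/3, 0, 128/15, 0, -1024/315, …
Sym-product of L_f,L_g gives L₀ (≤ ord 2).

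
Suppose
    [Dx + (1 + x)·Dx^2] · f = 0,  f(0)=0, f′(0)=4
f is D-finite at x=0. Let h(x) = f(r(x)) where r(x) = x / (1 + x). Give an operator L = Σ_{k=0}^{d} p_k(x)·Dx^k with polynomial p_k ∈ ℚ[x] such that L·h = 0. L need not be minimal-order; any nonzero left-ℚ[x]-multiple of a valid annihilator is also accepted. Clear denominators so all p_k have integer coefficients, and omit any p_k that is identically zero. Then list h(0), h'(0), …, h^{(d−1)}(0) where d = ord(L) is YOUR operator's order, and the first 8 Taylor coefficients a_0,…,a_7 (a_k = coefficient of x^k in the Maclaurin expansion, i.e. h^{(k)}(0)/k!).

L = (3 + 4·x)·Dx + (1 + 3·x + 2·x^2)·Dx^2  (order 2).
h: a_k = 0, 4, -6, 28/3, -15, 124/5, -42, 508/7, …
ICs: h(0) = 0, h′(0) = 4.

f: a_k = 0, 4, -2, 4/3, -1, 4/5, -2/3, 4/7, …
L₀ from L_f via x↦r, Dx↦r'^{-1}Dx.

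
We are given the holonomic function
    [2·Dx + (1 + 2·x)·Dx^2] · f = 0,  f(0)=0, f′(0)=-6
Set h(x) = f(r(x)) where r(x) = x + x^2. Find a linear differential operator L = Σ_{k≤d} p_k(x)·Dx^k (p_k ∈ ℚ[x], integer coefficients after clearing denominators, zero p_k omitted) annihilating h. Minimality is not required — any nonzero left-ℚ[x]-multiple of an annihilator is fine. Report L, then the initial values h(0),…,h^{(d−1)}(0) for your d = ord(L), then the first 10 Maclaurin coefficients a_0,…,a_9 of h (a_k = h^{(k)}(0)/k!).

f: a_k = 0, -6, 6, -8, 12, -96/5, 32, -384/7, 96, -512/3, …
f∘r: x↦r, Dx↦Dx/r' in L_f ⇒ L₀.
L = (4·x + 4·x^2)·Dx + (1 + 4·x + 6·x^2 + 4·x^3)·Dx^2  (order 2).
h: a_k = 0, -6, 0, 4, -6, 24/5, 0, -48/7, 12, -32/3, …
ICs: h(0) = 0, h′(0) = -6.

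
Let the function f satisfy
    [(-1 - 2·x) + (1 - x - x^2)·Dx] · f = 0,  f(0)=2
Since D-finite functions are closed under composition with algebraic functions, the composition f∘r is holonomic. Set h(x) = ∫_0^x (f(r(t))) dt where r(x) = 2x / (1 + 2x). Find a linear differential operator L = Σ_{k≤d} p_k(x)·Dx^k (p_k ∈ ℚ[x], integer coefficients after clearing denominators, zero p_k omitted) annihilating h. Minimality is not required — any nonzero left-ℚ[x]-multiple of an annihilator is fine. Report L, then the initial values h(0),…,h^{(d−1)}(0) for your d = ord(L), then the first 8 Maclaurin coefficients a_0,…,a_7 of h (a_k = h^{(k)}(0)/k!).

L = (2 + 12·x)·Dx + (-1 - 4·x + 8·x^3)·Dx^2  (order 2).
h: a_k = 0, 2, 2, 8/3, 0, 32/5, -32/3, 256/7, …
ICs: h(0) = 0, h′(0) = 2.

f: a_k = 2, 2, 4, 6, 10, 16, 26, 42, …
Change of var in L_f (x↦r) gives L₀.
Integrate: L := L₀·Dx.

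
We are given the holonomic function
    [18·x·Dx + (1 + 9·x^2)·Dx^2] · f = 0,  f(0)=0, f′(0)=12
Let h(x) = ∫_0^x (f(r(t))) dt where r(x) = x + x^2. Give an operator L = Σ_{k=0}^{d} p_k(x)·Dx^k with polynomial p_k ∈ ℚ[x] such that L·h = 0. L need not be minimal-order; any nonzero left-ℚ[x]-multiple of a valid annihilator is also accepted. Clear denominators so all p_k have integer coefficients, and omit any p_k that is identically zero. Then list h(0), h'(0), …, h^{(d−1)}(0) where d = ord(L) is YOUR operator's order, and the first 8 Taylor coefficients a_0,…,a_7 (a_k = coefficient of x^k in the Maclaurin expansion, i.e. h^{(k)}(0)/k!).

f: a_k = 0, 12, 0, -36, 0, 972/5, 0, -8748/7, …
f∘r: x↦r, Dx↦Dx/r' in L_f ⇒ L₀.
Integrate: L := L₀·Dx.
L = (-2 + 18·x + 72·x^2 + 108·x^3 + 54·x^4)·Dx^2 + (1 + 2·x + 9·x^2 + 36·x^3 + 45·x^4 + 18·x^5)·Dx^3  (order 3).
h: a_k = 0, 0, 6, 4, -9, -108/5, 72/5, 936/7, …
ICs: h(0) = 0, h′(0) = 0, h′′(0) = 12.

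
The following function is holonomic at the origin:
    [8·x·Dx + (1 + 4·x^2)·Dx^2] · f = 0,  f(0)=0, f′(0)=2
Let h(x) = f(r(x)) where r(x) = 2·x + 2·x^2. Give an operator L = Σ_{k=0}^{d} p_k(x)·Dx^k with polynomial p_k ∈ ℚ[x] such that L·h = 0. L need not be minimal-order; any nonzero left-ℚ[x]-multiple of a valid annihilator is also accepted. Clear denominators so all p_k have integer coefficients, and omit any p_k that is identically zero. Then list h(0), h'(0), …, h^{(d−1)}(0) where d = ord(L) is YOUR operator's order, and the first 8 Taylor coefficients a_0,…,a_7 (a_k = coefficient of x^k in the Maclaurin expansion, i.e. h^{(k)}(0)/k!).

L = (-2 + 32·x + 128·x^2 + 192·x^3 + 96·x^4)·Dx + (1 + 2·x + 16·x^2 + 64·x^3 + 80·x^4 + 32·x^5)·Dx^2  (order 2).
h: a_k = 0, 4, 4, -64/3, -64, 704/5, 3008/3, -2048/7, …
ICs: h(0) = 0, h′(0) = 4.

f: a_k = 0, 2, 0, -8/3, 0, 32/5, 0, -128/7, …
Change of var in L_f (x↦r) gives L₀.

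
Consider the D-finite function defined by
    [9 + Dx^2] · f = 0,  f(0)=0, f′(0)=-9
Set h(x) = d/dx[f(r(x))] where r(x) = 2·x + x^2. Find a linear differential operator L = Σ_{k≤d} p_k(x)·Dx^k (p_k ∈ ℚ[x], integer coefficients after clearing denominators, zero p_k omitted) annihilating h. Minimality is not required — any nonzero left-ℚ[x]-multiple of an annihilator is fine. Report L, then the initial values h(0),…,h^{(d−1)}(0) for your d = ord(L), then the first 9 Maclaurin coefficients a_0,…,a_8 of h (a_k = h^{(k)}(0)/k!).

f: a_k = 0, -9, 0, 27/2, 0, -243/40, 0, 729/560, 0, …
Substitute x→r, Dx→(1/r')Dx; clear ⇒ L₀.
h=h₀': d/dx-closure on L₀ ⇒ L.
L = (39 + 144·x + 216·x^2 + 144·x^3 + 36·x^4) + (-3 - 3·x)·Dx + (1 + 2·x + x^2)·Dx^2  (order 2).
h: a_k = -18, -18, 324, 648, -567, -2835, -11178/5, 13608/5, 920727/140, …
ICs: h(0) = -18, h′(0) = -18.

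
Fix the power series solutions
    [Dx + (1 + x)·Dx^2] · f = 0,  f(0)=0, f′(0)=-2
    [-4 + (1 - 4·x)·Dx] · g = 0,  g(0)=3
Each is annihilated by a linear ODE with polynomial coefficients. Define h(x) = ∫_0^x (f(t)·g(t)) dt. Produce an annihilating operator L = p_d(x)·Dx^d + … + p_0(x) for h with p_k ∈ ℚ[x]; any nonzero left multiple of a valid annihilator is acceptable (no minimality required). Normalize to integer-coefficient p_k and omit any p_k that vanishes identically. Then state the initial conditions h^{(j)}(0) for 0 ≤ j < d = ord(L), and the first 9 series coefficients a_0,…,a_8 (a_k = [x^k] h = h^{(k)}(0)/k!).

L = 4·Dx + (7 + 12·x)·Dx^2 + (-1 + 3·x + 4·x^2)·Dx^3  (order 3).
h: a_k = 0, 0, -3, -7, -43/2, -137/2, -3428/15, -3917/5, -383881/140, …
ICs: h(0) = 0, h′(0) = 0, h′′(0) = -6.

f: a_k = 0, -2, 1, -2/3, 1/2, -2/5, 1/3, -2/7, 1/4, …
g: a_k = 3, 12, 48, 192, 768, 3072, 12288, 49152, 196608, …
h₀=f·g: eliminate ⇒ L₀, order ≤ 2·1.
∫: right-multiply L₀ by Dx.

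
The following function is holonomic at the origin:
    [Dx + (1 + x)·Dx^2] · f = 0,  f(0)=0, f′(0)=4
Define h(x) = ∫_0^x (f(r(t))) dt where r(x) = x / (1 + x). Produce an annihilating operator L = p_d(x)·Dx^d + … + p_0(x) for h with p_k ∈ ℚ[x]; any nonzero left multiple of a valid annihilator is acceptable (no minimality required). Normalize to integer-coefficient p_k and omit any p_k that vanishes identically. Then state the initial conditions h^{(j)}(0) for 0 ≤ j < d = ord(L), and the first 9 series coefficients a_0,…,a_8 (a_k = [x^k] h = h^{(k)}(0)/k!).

L = (3 + 4·x)·Dx^2 + (1 + 3·x + 2·x^2)·Dx^3  (order 3).
h: a_k = 0, 0, 2, -2, 7/3, -3, 62/15, -6, 127/14, …
ICs: h(0) = 0, h′(0) = 0, h′′(0) = 4.

f: a_k = 0, 4, -2, 4/3, -1, 4/5, -2/3, 4/7, -1/2, …
L₀ from L_f via x↦r, Dx↦r'^{-1}Dx.
h=∫₀ˣh₀: take L = L₀·Dx.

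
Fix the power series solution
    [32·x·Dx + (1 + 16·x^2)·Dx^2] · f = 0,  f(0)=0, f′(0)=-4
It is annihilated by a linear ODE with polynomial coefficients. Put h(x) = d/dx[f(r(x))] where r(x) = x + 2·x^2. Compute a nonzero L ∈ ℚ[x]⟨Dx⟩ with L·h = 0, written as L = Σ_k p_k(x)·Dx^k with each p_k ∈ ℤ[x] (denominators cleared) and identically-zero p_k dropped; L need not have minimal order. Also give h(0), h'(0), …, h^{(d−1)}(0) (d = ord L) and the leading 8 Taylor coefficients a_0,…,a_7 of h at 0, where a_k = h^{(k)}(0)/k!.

L = (-4 + 32·x + 256·x^2 + 768·x^3 + 768·x^4) + (1 + 4·x + 16·x^2 + 128·x^3 + 320·x^4 + 256·x^5)·Dx  (order 1).
h: a_k = -4, -16, 64, 512, 256, -11264, -40960, 131072, …
ICs: h(0) = -4.

f: a_k = 0, -4, 0, 64/3, 0, -1024/5, 0, 16384/7, …
Change of var in L_f (x↦r) gives L₀.
h₀' ⇒ L via d/dx closure of L₀.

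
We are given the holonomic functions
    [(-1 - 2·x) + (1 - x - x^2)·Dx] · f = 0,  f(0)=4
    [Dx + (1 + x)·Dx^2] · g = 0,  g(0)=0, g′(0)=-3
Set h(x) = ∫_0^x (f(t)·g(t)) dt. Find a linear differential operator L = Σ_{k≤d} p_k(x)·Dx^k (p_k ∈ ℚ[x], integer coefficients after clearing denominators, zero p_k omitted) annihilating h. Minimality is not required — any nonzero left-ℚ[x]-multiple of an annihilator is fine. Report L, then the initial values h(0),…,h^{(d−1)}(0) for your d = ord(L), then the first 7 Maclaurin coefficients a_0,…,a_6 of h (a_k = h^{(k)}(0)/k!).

L = (3 + 4·x)·Dx + (1 + 7·x + 5·x^2)·Dx^2 + (-1 + 2·x^2 + x^3)·Dx^3  (order 3).
h: a_k = 0, 0, -6, -2, -11/2, -5, -247/30, …
ICs: h(0) = 0, h′(0) = 0, h′′(0) = -12.

f: a_k = 4, 4, 8, 12, 20, 32, 52, …
g: a_k = 0, -3, 3/2, -1, 3/4, -3/5, 1/2, …
f·g: L₀ = L_f ⊗_s L_g, ord ≤ 1·2.
Integrate: L := L₀·Dx.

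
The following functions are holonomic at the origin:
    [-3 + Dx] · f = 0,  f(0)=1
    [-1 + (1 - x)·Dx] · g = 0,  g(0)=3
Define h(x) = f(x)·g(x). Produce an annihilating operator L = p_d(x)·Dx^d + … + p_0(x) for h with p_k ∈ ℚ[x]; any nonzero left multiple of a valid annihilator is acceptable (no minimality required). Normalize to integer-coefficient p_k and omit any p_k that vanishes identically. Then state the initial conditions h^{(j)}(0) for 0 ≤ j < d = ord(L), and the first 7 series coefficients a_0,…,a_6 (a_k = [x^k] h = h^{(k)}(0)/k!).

f: a_k = 1, 3, 9/2, 9/2, 27/8, 81/40, 81/80, …
g: a_k = 3, 3, 3, 3, 3, 3, 3, …
Product ⇒ symmetric product L₀, ord ≤ 1.
L = (4 - 3·x) + (-1 + x)·Dx  (order 1).
h: a_k = 3, 12, 51/2, 39, 393/8, 276/5, 4659/80, …
ICs: h(0) = 3.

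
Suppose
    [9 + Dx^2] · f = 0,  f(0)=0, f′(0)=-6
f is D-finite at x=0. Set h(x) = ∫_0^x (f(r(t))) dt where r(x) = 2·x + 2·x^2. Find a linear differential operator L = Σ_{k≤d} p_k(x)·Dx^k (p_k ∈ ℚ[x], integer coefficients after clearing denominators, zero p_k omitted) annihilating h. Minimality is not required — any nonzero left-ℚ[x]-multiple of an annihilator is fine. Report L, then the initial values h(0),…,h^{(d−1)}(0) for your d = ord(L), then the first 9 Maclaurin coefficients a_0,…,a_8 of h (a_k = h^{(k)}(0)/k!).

L = (36 + 216·x + 432·x^2 + 288·x^3)·Dx - 2·Dx^2 + (1 + 2·x)·Dx^3  (order 3).
h: a_k = 0, 0, -6, -4, 18, 216/5, 72/5, -576/7, -5184/35, …
ICs: h(0) = 0, h′(0) = 0, h′′(0) = -12.

f: a_k = 0, -6, 0, 9, 0, -81/20, 0, 243/280, 0, …
f∘r: x↦r, Dx↦Dx/r' in L_f ⇒ L₀.
Integrate: L := L₀·Dx.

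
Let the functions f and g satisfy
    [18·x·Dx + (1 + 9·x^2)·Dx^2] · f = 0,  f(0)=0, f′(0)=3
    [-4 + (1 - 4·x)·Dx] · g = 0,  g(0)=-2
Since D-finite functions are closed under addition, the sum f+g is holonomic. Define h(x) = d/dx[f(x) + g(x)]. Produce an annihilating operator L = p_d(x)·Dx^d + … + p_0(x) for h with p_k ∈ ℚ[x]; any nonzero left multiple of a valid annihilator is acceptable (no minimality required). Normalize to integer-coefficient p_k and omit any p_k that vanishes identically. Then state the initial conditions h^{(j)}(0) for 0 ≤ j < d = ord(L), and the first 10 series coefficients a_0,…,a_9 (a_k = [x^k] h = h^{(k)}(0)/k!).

L = (72 - 1152·x - 1944·x^2) + (-57 + 72·x - 765·x^2 - 1944·x^3)·Dx + (4 - 7·x - 63·x^3 - 324·x^4)·Dx^2  (order 2).
h: a_k = -5, -64, -411, -2048, -9997, -49152, -231563, -1048576, -4698909, -20971520, …
ICs: h(0) = -5, h′(0) = -64.

f: a_k = 0, 3, 0, -9, 0, 243/5, 0, -2187/7, 0, 2187, …
g: a_k = -2, -8, -32, -128, -512, -2048, -8192, -32768, -131072, -524288, …
Weyl lclm of L_f,L_g ⇒ L₀ (ord ≤ 3).
Derive L from L₀ (diff closure).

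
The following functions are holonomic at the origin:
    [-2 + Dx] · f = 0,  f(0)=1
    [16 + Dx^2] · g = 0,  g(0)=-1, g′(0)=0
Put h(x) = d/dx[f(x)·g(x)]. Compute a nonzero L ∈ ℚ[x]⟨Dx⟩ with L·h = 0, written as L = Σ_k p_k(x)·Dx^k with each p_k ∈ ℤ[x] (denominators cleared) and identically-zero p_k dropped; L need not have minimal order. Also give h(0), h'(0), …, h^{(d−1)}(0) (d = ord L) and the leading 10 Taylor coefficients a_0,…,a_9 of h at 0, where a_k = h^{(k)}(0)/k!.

f: a_k = 1, 2, 2, 4/3, 2/3, 4/15, 4/45, 8/315, 2/315, 4/2835, …
g: a_k = -1, 0, 8, 0, -32/3, 0, 256/45, 0, -512/315, 0, …
f·g: L₀ = L_f ⊗_s L_g, ord ≤ 1·2.
h=h₀': d/dx-closure on L₀ ⇒ L.
L = 20 - 4·Dx + Dx^2  (order 2).
h: a_k = -2, 12, 44, 56/3, -164/3, -312/5, -232/45, 8432/315, 4796/315, -632/945, …
ICs: h(0) = -2, h′(0) = 12.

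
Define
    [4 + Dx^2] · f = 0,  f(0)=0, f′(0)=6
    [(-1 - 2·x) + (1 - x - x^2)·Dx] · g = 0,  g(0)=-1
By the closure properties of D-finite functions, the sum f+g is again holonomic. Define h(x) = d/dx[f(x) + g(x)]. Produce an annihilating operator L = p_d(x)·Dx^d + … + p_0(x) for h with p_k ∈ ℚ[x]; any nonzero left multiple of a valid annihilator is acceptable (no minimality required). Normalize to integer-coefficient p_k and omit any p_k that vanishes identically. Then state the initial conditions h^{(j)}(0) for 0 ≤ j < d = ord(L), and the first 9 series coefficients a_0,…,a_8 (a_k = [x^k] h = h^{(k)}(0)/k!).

L = (272 + 704·x + 880·x^2 + 400·x^3 + 320·x^4 + 144·x^5 + 48·x^6) + (-44 - 52·x + 108·x^2 + 80·x^3 + 40·x^4 + 72·x^5 + 56·x^6 + 16·x^7)·Dx + (68 + 176·x + 220·x^2 + 100·x^3 + 80·x^4 + 36·x^5 + 12·x^6)·Dx^2 + (-11 - 13·x + 27·x^2 + 20·x^3 + 10·x^4 + 18·x^5 + 14·x^6 + 4·x^7)·Dx^3  (order 3).
h: a_k = 5, -4, -21, -20, -36, -78, -2213/15, -272, -51971/105, …
ICs: h(0) = 5, h′(0) = -4, h′′(0) = -42.

f: a_k = 0, 6, 0, -4, 0, 4/5, 0, -8/105, 0, …
g: a_k = -1, -1, -2, -3, -5, -8, -13, -21, -34, …
L₀ := lclm(L_f,L_g); ord L₀ ≤ 2+1.
Differentiate: ansatz ord ≤ ord L₀ ⇒ L.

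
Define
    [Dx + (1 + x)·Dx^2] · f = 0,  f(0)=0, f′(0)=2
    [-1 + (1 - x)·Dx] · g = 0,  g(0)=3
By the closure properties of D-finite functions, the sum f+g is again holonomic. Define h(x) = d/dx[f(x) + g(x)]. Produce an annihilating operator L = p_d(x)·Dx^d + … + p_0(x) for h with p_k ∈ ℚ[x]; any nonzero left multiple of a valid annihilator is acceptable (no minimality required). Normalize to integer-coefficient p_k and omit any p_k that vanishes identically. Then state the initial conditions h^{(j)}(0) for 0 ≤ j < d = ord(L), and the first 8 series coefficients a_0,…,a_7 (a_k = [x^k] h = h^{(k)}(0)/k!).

L = (-10 - 2·x) + (-4 - 16·x - 4·x^2)·Dx + (3 + x - 3·x^2 - x^3)·Dx^2  (order 2).
h: a_k = 5, 4, 11, 10, 17, 16, 23, 22, …
ICs: h(0) = 5, h′(0) = 4.

f: a_k = 0, 2, -1, 2/3, -1/2, 2/5, -1/3, 2/7, …
g: a_k = 3, 3, 3, 3, 3, 3, 3, 3, …
L₀ := lclm(L_f,L_g); ord L₀ ≤ 2+1.
Differentiate: ansatz ord ≤ ord L₀ ⇒ L.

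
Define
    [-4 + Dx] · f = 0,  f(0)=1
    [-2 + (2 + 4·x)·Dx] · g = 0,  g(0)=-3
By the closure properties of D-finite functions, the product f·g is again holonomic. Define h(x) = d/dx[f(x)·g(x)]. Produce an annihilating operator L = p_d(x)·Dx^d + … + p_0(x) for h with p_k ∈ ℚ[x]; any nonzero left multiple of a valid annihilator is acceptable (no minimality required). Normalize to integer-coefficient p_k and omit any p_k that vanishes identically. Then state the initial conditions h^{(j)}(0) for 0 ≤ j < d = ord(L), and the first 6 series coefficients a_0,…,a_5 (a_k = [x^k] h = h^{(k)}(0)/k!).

f: a_k = 1, 4, 8, 32/3, 32/3, 128/15, …
g: a_k = -3, -3, 3/2, -3/2, 15/8, -21/8, …
Product ⇒ symmetric product L₀, ord ≤ 1.
Differentiate: ansatz ord ≤ ord L₀ ⇒ L.
L = (23 + 80·x + 64·x^2) + (-5 - 18·x - 16·x^2)·Dx  (order 1).
h: a_k = -15, -69, -309/2, -449/2, -1949/8, -1643/8, …
ICs: h(0) = -15.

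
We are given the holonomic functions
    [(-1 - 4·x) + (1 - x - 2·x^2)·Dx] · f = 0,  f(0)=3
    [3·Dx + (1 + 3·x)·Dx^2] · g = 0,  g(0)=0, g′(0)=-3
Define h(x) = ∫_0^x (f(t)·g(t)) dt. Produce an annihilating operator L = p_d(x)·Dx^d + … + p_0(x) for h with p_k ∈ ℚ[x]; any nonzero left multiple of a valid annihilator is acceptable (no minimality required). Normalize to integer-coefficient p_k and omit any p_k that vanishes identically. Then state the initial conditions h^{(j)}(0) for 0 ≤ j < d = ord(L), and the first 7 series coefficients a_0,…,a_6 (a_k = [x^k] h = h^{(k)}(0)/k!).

L = (7 + 24·x)·Dx + (-1 + 17·x + 30·x^2)·Dx^2 + (-1 - 2·x + 5·x^2 + 6·x^3)·Dx^3  (order 3).
h: a_k = 0, 0, -9/2, 3/2, -81/8, 117/20, -1317/40, …
ICs: h(0) = 0, h′(0) = 0, h′′(0) = -9.

f: a_k = 3, 3, 9, 15, 33, 63, 129, …
g: a_k = 0, -3, 9/2, -9, 81/4, -243/5, 243/2, …
Sym-product of L_f,L_g gives L₀ (≤ ord 2).
h=∫₀ˣh₀: take L = L₀·Dx.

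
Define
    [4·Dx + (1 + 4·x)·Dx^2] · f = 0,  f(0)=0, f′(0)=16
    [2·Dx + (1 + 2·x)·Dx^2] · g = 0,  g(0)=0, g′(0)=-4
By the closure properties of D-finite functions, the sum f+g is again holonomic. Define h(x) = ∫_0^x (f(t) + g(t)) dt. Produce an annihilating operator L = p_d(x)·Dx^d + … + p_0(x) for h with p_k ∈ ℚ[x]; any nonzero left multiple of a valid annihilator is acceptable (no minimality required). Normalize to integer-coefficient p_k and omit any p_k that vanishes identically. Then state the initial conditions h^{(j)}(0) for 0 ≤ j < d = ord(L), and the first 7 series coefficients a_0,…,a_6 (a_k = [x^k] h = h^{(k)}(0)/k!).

L = 16·Dx^2 + (12 + 32·x)·Dx^3 + (1 + 6·x + 8·x^2)·Dx^4  (order 4).
h: a_k = 0, 0, 6, -28/3, 20, -248/5, 672/5, …
ICs: h(0) = 0, h′(0) = 0, h′′(0) = 12, h′′′(0) = -56.

f: a_k = 0, 16, -32, 256/3, -256, 4096/5, -8192/3, …
g: a_k = 0, -4, 4, -16/3, 8, -64/5, 64/3, …
L₀ := lclm(L_f,L_g); ord L₀ ≤ 2+2.
h=∫₀ˣh₀: take L = L₀·Dx.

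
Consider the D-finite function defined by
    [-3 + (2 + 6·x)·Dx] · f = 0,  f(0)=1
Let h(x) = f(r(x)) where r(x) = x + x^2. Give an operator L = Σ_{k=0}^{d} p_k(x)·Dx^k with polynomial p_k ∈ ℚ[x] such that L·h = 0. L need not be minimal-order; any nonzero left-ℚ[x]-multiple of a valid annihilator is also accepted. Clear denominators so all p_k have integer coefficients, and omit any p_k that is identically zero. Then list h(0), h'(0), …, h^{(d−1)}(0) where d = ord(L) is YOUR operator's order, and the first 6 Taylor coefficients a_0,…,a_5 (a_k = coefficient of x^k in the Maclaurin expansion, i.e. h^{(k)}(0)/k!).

L = (-3 - 6·x) + (2 + 6·x + 6·x^2)·Dx  (order 1).
h: a_k = 1, 3/2, 3/8, -9/16, 99/128, -243/256, …
ICs: h(0) = 1.

f: a_k = 1, 3/2, -9/8, 27/16, -405/128, 1701/256, …
Change of var in L_f (x↦r) gives L₀.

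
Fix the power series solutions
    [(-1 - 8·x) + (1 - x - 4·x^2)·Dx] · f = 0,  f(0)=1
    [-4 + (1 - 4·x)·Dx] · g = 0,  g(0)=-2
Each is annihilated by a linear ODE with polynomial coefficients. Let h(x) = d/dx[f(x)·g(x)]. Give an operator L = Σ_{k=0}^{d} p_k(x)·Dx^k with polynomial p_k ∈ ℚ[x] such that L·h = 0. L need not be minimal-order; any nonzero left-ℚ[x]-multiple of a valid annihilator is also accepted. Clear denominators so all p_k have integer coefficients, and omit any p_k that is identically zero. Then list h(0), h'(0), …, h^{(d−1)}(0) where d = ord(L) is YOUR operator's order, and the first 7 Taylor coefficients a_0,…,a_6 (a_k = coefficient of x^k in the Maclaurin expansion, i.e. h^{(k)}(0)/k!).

f: a_k = 1, 1, 5, 9, 29, 65, 181, …
g: a_k = -2, -8, -32, -128, -512, -2048, -8192, …
h₀=f·g: eliminate ⇒ L₀, order ≤ 1·1.
Differentiate: ansatz ord ≤ ord L₀ ⇒ L.
L = (50 - 96·x - 480·x^2 + 3072·x^4) + (-5 + 25·x + 48·x^2 - 320·x^3 + 768·x^5)·Dx  (order 1).
h: a_k = -10, -100, -654, -3720, -19250, -94572, -447510, …
ICs: h(0) = -10.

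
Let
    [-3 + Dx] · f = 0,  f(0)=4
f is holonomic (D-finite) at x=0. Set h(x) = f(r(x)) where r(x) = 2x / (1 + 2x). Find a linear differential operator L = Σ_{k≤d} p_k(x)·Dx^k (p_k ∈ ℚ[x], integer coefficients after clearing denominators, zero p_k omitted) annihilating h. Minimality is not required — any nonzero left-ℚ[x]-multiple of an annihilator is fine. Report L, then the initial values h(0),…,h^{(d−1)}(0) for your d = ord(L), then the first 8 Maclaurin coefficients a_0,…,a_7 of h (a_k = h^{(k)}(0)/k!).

f: a_k = 4, 12, 18, 18, 27/2, 81/10, 81/20, 243/140, …
L₀ from L_f via x↦r, Dx↦r'^{-1}Dx.
L = -6 + (1 + 4·x + 4·x^2)·Dx  (order 1).
h: a_k = 4, 24, 24, -48, 24, 336/5, -1104/5, 13152/35, …
ICs: h(0) = 4.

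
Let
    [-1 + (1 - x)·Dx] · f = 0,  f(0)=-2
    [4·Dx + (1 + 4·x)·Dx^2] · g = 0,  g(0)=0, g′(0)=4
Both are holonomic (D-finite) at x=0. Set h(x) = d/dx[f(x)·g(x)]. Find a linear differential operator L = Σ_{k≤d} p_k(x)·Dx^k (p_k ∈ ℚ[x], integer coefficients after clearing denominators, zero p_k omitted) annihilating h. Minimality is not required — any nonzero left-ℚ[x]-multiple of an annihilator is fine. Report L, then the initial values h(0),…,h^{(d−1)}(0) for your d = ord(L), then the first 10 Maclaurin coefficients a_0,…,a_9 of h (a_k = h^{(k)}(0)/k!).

L = 16 + (-5 + 20·x)·Dx + (-1 - 3·x + 4·x^2)·Dx^2  (order 2).
h: a_k = -8, 16, -104, 1120/3, -4744/3, 31472/5, -381368/15, 10711616/105, -14333224/35, 103454128/63, …
ICs: h(0) = -8, h′(0) = 16.

f: a_k = -2, -2, -2, -2, -2, -2, -2, -2, -2, -2, …
g: a_k = 0, 4, -8, 64/3, -64, 1024/5, -2048/3, 16384/7, -8192, 262144/9, …
h₀=f·g: eliminate ⇒ L₀, order ≤ 1·2.
Derive L from L₀ (diff closure).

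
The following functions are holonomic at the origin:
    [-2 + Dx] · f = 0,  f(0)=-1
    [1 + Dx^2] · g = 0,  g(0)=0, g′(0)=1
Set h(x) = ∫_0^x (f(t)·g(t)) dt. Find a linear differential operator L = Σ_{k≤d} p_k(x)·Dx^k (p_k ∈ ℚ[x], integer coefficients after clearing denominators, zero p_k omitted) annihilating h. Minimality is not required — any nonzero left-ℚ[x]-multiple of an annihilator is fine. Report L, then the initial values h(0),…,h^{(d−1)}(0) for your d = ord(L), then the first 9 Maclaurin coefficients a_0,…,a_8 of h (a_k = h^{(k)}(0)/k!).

f: a_k = -1, -2, -2, -4/3, -2/3, -4/15, -4/45, -8/315, -2/315, …
g: a_k = 0, 1, 0, -1/6, 0, 1/120, 0, -1/5040, 0, …
Sym-product of L_f,L_g gives L₀ (≤ ord 2).
h=∫h₀ ⇒ L = L₀·Dx.
L = 5·Dx - 4·Dx^2 + Dx^3  (order 3).
h: a_k = 0, 0, -1/2, -2/3, -11/24, -1/5, -41/720, -11/1260, 29/40320, …
ICs: h(0) = 0, h′(0) = 0, h′′(0) = -1.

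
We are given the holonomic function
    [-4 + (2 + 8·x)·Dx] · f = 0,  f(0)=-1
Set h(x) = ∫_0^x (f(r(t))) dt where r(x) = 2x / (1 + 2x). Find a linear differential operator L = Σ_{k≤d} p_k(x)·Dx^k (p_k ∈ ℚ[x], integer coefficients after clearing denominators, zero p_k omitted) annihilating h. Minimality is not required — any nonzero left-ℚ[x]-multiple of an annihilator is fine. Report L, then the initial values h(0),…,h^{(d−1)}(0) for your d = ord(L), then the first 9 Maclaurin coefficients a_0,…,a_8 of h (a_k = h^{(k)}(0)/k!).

f: a_k = -1, -2, 2, -4, 10, -28, 84, -264, 858, …
Substitute x→r, Dx→(1/r')Dx; clear ⇒ L₀.
h=∫₀ˣh₀: take L = L₀·Dx.
L = -4·Dx + (1 + 12·x + 20·x^2)·Dx^2  (order 2).
h: a_k = 0, -1, -2, 16/3, -20, 96, -544, 24064/7, -23392, …
ICs: h(0) = 0, h′(0) = -1.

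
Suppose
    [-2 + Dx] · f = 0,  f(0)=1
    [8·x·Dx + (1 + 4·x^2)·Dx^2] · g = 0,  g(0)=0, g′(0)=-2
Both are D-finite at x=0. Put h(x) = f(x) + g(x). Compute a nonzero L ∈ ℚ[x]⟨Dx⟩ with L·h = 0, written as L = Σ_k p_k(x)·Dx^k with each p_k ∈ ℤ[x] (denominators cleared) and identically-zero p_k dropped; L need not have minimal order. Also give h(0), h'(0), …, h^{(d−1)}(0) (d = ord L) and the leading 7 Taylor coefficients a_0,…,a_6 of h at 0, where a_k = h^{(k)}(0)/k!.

L = (8 - 32·x - 32·x^2)·Dx + (-6 + 12·x + 8·x^2 - 16·x^3)·Dx^2 + (1 + 2·x + 4·x^2 + 8·x^3)·Dx^3  (order 3).
h: a_k = 1, 0, 2, 4, 2/3, -92/15, 4/45, …
ICs: h(0) = 1, h′(0) = 0, h′′(0) = 4.

f: a_k = 1, 2, 2, 4/3, 2/3, 4/15, 4/45, …
g: a_k = 0, -2, 0, 8/3, 0, -32/5, 0, …
Weyl lclm of L_f,L_g ⇒ L₀ (ord ≤ 3).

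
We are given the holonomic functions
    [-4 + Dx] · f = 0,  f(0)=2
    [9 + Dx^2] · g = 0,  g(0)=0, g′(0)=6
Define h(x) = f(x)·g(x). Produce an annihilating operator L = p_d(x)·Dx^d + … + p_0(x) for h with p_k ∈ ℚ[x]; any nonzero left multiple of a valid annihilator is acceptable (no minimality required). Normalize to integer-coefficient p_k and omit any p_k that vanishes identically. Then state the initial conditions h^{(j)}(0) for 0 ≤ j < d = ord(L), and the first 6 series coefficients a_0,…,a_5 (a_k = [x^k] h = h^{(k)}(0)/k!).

L = 25 - 8·Dx + Dx^2  (order 2).
h: a_k = 0, 12, 48, 78, 56, -79/10, …
ICs: h(0) = 0, h′(0) = 12.

f: a_k = 2, 8, 16, 64/3, 64/3, 256/15, …
g: a_k = 0, 6, 0, -9, 0, 81/20, …
f·g: L₀ = L_f ⊗_s L_g, ord ≤ 1·2.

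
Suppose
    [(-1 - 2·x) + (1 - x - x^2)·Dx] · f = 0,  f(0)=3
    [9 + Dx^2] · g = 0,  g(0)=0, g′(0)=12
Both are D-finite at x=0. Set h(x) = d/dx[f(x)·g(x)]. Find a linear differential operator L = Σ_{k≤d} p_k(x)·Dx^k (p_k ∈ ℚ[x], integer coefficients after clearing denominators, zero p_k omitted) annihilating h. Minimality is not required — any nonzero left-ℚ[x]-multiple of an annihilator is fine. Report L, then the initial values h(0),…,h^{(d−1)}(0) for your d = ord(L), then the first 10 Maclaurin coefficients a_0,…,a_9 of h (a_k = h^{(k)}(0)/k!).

f: a_k = 3, 3, 6, 9, 15, 24, 39, 63, 102, 165, …
g: a_k = 0, 12, 0, -18, 0, 81/10, 0, -243/140, 0, 243/1120, …
L₀ := L_f ⊗_s L_g (sym. prod.), ord ≤ 2.
Derive L from L₀ (diff closure).
L = (3 - 162·x - 81·x^2 + 162·x^3 + 81·x^4) + (-12 - 6·x + 54·x^2 + 36·x^3)·Dx + (7 - 16·x - 7·x^2 + 18·x^3 + 9·x^4)·Dx^2  (order 2).
h: a_k = 36, 72, 54, 216, 963/2, 4509/5, 6759/4, 109674/35, 1277613/224, 1148481/112, …
ICs: h(0) = 36, h′(0) = 72.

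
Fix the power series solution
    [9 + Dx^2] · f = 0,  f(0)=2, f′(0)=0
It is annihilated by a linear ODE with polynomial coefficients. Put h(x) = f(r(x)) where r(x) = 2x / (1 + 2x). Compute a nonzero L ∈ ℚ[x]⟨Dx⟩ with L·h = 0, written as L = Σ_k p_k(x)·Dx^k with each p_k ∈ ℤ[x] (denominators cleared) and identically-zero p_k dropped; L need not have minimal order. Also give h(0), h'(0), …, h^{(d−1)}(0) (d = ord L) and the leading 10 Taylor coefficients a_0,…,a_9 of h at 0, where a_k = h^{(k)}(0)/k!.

f: a_k = 2, 0, -9, 0, 27/4, 0, -81/40, 0, 729/2240, 0, …
Change of var in L_f (x↦r) gives L₀.
L = 36 + (4 + 24·x + 48·x^2 + 32·x^3)·Dx + (1 + 8·x + 24·x^2 + 32·x^3 + 16·x^4)·Dx^2  (order 2).
h: a_k = 2, 0, -36, 144, -324, 288, 6552/5, -44064/5, 1174212/35, -3498048/35, …
ICs: h(0) = 2, h′(0) = 0.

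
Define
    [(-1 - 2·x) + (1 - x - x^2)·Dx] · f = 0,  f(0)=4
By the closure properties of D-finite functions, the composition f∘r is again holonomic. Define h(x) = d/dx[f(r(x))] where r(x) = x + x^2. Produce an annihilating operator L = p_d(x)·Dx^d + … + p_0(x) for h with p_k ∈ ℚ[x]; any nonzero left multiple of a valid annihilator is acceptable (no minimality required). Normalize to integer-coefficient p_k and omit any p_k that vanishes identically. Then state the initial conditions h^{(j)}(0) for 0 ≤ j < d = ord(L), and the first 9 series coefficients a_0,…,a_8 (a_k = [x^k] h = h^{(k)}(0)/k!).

L = (6 + 24·x + 48·x^2 + 68·x^3 + 84·x^4 + 60·x^5 + 20·x^6) + (-1 - 3·x + 12·x^3 + 25·x^4 + 24·x^5 + 14·x^6 + 4·x^7)·Dx  (order 1).
h: a_k = 4, 24, 84, 256, 740, 2064, 5572, 14752, 38448, …
ICs: h(0) = 4.

f: a_k = 4, 4, 8, 12, 20, 32, 52, 84, 136, …
h₀=f(r): pull back L_f along r ⇒ L₀.
Differentiate: ansatz ord ≤ ord L₀ ⇒ L.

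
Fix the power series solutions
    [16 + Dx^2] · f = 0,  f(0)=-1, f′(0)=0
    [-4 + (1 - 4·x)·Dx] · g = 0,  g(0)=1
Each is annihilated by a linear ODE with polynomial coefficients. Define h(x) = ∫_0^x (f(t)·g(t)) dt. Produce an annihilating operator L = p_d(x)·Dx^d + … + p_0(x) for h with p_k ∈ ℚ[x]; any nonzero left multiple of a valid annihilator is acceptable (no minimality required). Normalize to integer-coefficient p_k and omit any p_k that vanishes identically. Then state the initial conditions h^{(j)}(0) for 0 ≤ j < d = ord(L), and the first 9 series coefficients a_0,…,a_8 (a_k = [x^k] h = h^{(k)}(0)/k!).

f: a_k = -1, 0, 8, 0, -32/3, 0, 256/45, 0, -512/315, …
g: a_k = 1, 4, 16, 64, 256, 1024, 4096, 16384, 65536, …
f·g: L₀ = L_f ⊗_s L_g, ord ≤ 2·1.
h=∫₀ˣh₀: take L = L₀·Dx.
L = (-16 + 64·x)·Dx + 8·Dx^2 + (-1 + 4·x)·Dx^3  (order 3).
h: a_k = 0, -1, -2, -8/3, -8, -416/15, -832/9, -99584/315, -49792/45, …
ICs: h(0) = 0, h′(0) = -1, h′′(0) = -4.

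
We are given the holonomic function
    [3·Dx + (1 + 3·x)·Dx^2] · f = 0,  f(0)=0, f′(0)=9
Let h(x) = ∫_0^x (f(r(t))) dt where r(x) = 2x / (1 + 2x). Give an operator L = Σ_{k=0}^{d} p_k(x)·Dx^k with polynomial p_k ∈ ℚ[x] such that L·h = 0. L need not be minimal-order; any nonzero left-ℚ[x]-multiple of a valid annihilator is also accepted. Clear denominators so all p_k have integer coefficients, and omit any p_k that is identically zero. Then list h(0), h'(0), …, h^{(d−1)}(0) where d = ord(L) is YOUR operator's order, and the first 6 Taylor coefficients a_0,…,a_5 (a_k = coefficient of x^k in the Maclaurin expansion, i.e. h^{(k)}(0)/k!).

L = (10 + 32·x)·Dx^2 + (1 + 10·x + 16·x^2)·Dx^3  (order 3).
h: a_k = 0, 0, 9, -30, 126, -612, …
ICs: h(0) = 0, h′(0) = 0, h′′(0) = 18.

f: a_k = 0, 9, -27/2, 27, -243/4, 729/5, …
Change of var in L_f (x↦r) gives L₀.
∫: right-multiply L₀ by Dx.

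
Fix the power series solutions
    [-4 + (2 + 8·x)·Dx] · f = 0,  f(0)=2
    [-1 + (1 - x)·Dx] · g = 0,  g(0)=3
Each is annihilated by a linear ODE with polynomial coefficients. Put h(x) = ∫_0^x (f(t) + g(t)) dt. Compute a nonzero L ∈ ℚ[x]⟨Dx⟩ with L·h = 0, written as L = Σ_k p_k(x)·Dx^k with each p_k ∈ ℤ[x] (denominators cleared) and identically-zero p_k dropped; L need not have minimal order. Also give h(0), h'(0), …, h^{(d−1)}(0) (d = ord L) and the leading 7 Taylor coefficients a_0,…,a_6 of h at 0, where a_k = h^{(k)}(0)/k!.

L = (8 + 12·x)·Dx + (-6 - 8·x - 36·x^2)·Dx^2 + (-1 + 3·x + 22·x^2 - 24·x^3)·Dx^3  (order 3).
h: a_k = 0, 5, 7/2, -1/3, 11/4, -17/5, 59/6, …
ICs: h(0) = 0, h′(0) = 5, h′′(0) = 7.

f: a_k = 2, 4, -4, 8, -20, 56, -168, …
g: a_k = 3, 3, 3, 3, 3, 3, 3, …
Sum ⇒ L₀ = lclm(L_f,L_g) in ℚ(x)⟨Dx⟩.
Integrate: L := L₀·Dx.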